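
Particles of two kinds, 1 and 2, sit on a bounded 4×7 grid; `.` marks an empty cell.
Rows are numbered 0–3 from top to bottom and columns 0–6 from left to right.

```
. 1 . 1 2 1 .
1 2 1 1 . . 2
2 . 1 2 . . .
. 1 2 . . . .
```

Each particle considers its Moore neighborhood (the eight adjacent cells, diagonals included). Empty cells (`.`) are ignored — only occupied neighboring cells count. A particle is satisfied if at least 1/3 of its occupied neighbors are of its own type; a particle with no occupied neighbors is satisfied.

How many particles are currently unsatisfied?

(0,1)1 2/3 satisfied
(0,3)1 2/3 satisfied
(0,4)2 0/3 not
(0,5)1 0/2 not
(1,0)1 1/3 satisfied
(1,1)2 1/5 not
(1,2)1 4/6 satisfied
(1,3)1 3/5 satisfied
(1,6)2 0/1 not
(2,0)2 1/3 satisfied
(2,2)1 3/6 satisfied
(2,3)2 1/4 not
(3,1)1 1/3 satisfied
(3,2)2 1/3 satisfied
Unsatisfied: (0,4), (0,5), (1,1), (1,6), (2,3) — 5 in total.

5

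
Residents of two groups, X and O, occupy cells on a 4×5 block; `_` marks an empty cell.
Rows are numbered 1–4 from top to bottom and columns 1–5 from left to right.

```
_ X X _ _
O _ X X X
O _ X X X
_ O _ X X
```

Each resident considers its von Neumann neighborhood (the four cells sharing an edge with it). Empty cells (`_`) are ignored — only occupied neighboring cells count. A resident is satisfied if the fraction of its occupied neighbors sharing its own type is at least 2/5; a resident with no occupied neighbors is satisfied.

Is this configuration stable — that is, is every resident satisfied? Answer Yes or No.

(1,2)X 1/1 ✓
(1,3)X 2/2 ✓
(2,1)O 1/1 ✓
(2,3)X 3/3 ✓
(2,4)X 3/3 ✓
(2,5)X 2/2 ✓
(3,1)O 1/1 ✓
(3,3)X 2/2 ✓
(3,4)X 4/4 ✓
(3,5)X 3/3 ✓
(4,2)O 0/0 ✓
(4,4)X 2/2 ✓
(4,5)X 2/2 ✓
All meet the threshold, so the configuration is stable.

Yes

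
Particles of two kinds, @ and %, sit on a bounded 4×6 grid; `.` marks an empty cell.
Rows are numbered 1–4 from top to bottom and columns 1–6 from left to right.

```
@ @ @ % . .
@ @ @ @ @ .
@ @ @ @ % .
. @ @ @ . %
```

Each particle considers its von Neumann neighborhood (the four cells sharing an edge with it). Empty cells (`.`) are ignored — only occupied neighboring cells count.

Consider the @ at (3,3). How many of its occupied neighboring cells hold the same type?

4

Occupied neighbors of (3,3): (2,3)=@, (4,3)=@, (3,2)=@, (3,4)=@.
Same type (@): 4 of 4.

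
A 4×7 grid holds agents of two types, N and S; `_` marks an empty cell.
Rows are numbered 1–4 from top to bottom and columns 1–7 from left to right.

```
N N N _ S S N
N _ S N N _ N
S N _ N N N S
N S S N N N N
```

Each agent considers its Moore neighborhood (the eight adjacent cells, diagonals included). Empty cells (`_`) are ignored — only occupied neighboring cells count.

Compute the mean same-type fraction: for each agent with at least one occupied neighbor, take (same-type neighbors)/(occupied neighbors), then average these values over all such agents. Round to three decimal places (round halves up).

0.564

Row 1: (1,1)N 2/2 · (1,2)N 3/4 · (1,3)N 2/3 · (1,5)S 1/3 · (1,6)S 1/4 · (1,7)N 1/2
Row 2: (2,1)N 3/4 · (2,3)S 0/5 · (2,4)N 4/6 · (2,5)N 4/6 · (2,7)N 2/4
Row 3: (3,1)S 1/4 · (3,2)N 2/6 · (3,4)N 5/7 · (3,5)N 7/7 · (3,6)N 6/7 · (3,7)S 0/4
Row 4: (4,1)N 1/3 · (4,2)S 2/4 · (4,3)S 1/4 · (4,4)N 3/4 · (4,5)N 5/5 · (4,6)N 4/5 · (4,7)N 2/3
Sum over 24 agents: 2/2 + 3/4 + 2/3 + 1/3 + 1/4 + 1/2 + 3/4 + 0/5 + 4/6 + 4/6 + 2/4 + 1/4 + 2/6 + 5/7 + 7/7 + 6/7 + 0/4 + 1/3 + 2/4 + 1/4 + 3/4 + 5/5 + 4/5 + 2/3 = 2843/210; mean = 2843/210 ÷ 24 = 2843/5040 = 0.564087… → 0.564.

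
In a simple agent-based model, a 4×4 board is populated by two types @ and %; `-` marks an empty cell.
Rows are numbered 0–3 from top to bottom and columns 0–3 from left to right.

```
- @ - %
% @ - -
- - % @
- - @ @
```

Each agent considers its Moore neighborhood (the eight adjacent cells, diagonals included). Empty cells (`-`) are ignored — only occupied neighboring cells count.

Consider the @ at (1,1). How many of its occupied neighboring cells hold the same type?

Occupied neighbors of (1,1): (0,1)=@, (1,0)=%, (2,2)=%.
Same type (@): 1 of 3.

1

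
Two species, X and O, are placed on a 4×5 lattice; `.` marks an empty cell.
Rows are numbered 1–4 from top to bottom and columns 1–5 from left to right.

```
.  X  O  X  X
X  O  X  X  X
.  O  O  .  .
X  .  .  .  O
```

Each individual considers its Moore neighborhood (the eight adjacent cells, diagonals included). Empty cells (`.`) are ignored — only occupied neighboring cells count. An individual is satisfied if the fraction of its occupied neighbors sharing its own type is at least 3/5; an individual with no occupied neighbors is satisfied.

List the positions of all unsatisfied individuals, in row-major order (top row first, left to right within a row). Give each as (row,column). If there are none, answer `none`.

(1,2)X 2/4 not
(1,3)O 1/5 not
(1,4)X 4/5 satisfied
(1,5)X 3/3 satisfied
(2,1)X 1/3 not
(2,2)O 3/6 not
(2,3)X 3/7 not
(2,4)X 4/6 satisfied
(2,5)X 3/3 satisfied
(3,2)O 2/5 not
(3,3)O 2/4 not
(4,1)X 0/1 not
(4,5)O 0/0 satisfied

(1,2), (1,3), (2,1), (2,2), (2,3), (3,2), (3,3), (4,1)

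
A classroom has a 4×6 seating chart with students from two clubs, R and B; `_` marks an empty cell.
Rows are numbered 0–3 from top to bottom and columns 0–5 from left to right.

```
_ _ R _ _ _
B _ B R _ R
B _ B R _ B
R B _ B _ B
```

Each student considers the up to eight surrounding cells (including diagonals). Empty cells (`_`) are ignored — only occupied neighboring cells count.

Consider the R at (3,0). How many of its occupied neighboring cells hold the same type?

0

Occupied neighbors of (3,0): (2,0)=B, (3,1)=B.
Same type (R): 0 of 2.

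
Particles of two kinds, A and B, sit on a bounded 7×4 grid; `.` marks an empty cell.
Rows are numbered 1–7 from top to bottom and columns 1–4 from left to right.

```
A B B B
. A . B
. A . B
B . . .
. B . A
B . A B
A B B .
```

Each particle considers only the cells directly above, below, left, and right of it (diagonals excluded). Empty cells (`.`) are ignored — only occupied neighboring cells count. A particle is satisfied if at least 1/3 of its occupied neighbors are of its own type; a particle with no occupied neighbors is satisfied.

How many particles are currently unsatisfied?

6

Row 1: (1,1)A 0/1 unhappy · (1,2)B 1/3 ok · (1,3)B 2/2 ok · (1,4)B 2/2 ok
Row 2: (2,2)A 1/2 ok · (2,4)B 2/2 ok
Row 3: (3,2)A 1/1 ok · (3,4)B 1/1 ok
Row 4: (4,1)B 0/0 ok
Row 5: (5,2)B 0/0 ok · (5,4)A 0/1 unhappy
Row 6: (6,1)B 0/1 unhappy · (6,3)A 0/2 unhappy · (6,4)B 0/2 unhappy
Row 7: (7,1)A 0/2 unhappy · (7,2)B 1/2 ok · (7,3)B 1/2 ok
Unsatisfied: (1,1), (5,4), (6,1), (6,3), (6,4), (7,1) — 6 in total.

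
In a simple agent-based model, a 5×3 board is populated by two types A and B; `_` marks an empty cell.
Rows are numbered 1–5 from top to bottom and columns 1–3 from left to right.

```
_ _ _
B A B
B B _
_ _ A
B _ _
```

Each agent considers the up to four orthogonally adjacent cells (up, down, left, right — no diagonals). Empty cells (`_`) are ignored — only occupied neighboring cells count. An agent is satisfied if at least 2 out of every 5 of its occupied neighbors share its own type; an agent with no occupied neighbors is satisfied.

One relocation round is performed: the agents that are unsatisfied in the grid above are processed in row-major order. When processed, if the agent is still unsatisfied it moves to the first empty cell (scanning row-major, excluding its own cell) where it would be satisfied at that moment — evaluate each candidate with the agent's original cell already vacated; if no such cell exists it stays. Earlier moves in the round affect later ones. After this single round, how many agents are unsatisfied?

Initially unsatisfied (in order): (2,2), (2,3).
  (2,2) → (1,2).
  (2,3): now satisfied by earlier moves; stays.
Resulting grid:
_ A _
B _ B
B B _
_ _ A
B _ _
All satisfied now.

0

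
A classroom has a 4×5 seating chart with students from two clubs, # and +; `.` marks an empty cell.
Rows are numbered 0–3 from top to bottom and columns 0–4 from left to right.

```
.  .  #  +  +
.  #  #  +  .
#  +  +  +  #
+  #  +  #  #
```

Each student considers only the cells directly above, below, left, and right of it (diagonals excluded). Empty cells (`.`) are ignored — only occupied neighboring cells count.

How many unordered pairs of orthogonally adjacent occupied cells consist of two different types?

12

Scan each occupied cell's neighbors to the right and below so each pair is counted once.
Row 0: #(0,2)–+(0,3)≠ #(0,2)–#(1,2)= +(0,3)–+(0,4)= +(0,3)–+(1,3)=  → 1/4 unlike.
Row 1: #(1,1)–#(1,2)= #(1,1)–+(2,1)≠ #(1,2)–+(1,3)≠ #(1,2)–+(2,2)≠ +(1,3)–+(2,3)=  → 3/5 unlike.
Row 2: #(2,0)–+(2,1)≠ #(2,0)–+(3,0)≠ +(2,1)–+(2,2)= +(2,1)–#(3,1)≠ +(2,2)–+(2,3)= +(2,2)–+(3,2)= +(2,3)–#(2,4)≠ +(2,3)–#(3,3)≠ #(2,4)–#(3,4)=  → 5/9 unlike.
Row 3: +(3,0)–#(3,1)≠ #(3,1)–+(3,2)≠ +(3,2)–#(3,3)≠ #(3,3)–#(3,4)=  → 3/4 unlike.
Total adjacent occupied pairs: 22; unlike-type pairs: 12.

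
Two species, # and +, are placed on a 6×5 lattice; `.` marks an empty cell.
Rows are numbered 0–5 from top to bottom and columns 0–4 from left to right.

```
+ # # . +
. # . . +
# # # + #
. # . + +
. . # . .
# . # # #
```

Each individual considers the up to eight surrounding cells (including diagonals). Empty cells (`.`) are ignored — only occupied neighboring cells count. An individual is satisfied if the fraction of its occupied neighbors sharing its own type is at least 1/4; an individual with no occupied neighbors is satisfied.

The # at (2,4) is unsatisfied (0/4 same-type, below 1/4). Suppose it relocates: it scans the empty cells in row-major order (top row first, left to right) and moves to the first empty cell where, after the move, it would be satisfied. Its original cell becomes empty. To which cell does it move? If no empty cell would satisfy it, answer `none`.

(0,3)

Vacating (2,4). Empty cells in order:
  (0,3): 1/3 same-type → satisfied — stop here.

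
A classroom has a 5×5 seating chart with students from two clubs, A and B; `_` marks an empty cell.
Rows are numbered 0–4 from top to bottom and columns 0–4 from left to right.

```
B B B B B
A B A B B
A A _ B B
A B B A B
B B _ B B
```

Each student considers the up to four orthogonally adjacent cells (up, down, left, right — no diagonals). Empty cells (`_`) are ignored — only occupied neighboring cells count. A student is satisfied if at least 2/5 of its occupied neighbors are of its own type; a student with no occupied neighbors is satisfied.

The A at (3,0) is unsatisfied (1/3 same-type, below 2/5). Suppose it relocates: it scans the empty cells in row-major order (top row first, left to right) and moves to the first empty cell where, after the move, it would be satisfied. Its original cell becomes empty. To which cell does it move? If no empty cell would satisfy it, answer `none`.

Vacating (3,0). Empty cells in order:
  (2,2): 2/4 same-type → satisfied — stop here.

(2,2)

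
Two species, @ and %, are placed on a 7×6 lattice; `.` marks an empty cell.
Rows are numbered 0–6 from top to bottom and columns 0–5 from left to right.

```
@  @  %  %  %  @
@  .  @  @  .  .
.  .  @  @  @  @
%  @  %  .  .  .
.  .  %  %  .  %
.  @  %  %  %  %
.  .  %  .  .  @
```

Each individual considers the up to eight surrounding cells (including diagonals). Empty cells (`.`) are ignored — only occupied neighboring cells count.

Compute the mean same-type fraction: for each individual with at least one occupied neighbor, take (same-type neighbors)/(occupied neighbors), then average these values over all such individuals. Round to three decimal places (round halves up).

0.612

(0,0)@ 2/2
(0,1)@ 3/4
(0,2)% 1/4
(0,3)% 2/4
(0,4)% 1/3
(0,5)@ 0/1
(1,0)@ 2/2
(1,2)@ 4/6
(1,3)@ 4/7
(2,2)@ 4/5
(2,3)@ 4/5
(2,4)@ 3/3
(2,5)@ 1/1
(3,0)% 0/1
(3,1)@ 1/4
(3,2)% 2/5
(4,2)% 4/6
(4,3)% 5/5
(4,5)% 2/2
(5,1)@ 0/3
(5,2)% 4/5
(5,3)% 5/5
(5,4)% 4/5
(5,5)% 2/3
(6,2)% 2/3
(6,5)@ 0/2
Sum over 26 individuals: 2/2 + 3/4 + 1/4 + 2/4 + 1/3 + 0/1 + 2/2 + 4/6 + 4/7 + 4/5 + 4/5 + 3/3 + 1/1 + 0/1 + 1/4 + 2/5 + 4/6 + 5/5 + 2/2 + 0/3 + 4/5 + 5/5 + 4/5 + 2/3 + 2/3 + 0/2 = 2229/140; mean = 2229/140 ÷ 26 = 2229/3640 = 0.612362… → 0.612.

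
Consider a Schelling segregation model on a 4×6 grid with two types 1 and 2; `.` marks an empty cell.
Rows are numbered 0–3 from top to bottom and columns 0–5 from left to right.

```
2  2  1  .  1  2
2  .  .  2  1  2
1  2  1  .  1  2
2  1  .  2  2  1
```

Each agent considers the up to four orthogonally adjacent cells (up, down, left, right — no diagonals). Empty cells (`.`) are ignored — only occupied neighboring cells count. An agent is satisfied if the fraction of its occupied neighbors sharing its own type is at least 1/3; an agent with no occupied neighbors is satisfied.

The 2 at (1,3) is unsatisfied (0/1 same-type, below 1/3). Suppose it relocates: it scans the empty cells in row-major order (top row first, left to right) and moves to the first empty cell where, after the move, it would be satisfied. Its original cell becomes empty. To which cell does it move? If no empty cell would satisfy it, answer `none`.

(1,1)

Vacating (1,3). Empty cells in order:
  (0,3): 0/2 same-type → still unsatisfied.
  (1,1): 3/3 same-type → satisfied — stop here.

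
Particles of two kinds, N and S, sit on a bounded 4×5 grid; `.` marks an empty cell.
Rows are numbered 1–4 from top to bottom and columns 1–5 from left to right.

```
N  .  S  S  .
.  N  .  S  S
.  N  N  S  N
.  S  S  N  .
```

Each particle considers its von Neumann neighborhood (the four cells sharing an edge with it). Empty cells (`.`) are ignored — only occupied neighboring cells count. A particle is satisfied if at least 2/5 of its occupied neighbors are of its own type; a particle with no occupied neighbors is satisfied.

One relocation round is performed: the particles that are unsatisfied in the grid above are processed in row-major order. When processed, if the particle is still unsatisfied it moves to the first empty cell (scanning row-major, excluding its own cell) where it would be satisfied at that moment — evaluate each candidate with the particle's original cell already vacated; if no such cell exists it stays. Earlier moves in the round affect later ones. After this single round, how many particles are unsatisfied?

Initially unsatisfied (in order): (3,3), (3,4), (3,5), (4,3), (4,4).
  (3,3) → (1,2).
  (3,4) → (1,5).
  (3,5) → (2,1).
  (4,3): now satisfied by earlier moves; stays.
  (4,4) → (3,1).
Resulting grid:
N N S S S
N N . S S
N N . . .
. S S . .
All satisfied now.

0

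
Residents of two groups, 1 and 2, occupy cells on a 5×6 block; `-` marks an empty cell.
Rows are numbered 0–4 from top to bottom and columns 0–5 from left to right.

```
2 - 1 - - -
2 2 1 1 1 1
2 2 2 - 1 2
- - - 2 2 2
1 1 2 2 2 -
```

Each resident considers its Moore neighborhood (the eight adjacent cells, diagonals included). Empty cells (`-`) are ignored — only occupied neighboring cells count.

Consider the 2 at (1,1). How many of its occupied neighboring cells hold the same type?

Occupied neighbors of (1,1): (0,0)=2, (0,2)=1, (1,0)=2, (1,2)=1, (2,0)=2, (2,1)=2, (2,2)=2.
Same type (2): 5 of 7.

5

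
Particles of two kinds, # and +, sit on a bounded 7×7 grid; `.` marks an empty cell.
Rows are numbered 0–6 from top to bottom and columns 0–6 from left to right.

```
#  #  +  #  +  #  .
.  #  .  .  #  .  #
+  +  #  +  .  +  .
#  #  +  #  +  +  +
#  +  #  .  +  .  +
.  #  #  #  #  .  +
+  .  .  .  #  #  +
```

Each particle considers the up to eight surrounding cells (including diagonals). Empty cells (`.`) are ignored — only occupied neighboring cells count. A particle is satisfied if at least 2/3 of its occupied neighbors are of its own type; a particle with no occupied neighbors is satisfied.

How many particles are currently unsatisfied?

(0,0)# 2/2 satisfied
(0,1)# 2/3 satisfied
(0,2)+ 0/3 not
(0,3)# 1/3 not
(0,4)+ 0/3 not
(0,5)# 2/3 satisfied
(1,1)# 3/6 not
(1,4)# 2/5 not
(1,6)# 1/2 not
(2,0)+ 1/4 not
(2,1)+ 2/6 not
(2,2)# 3/6 not
(2,3)+ 2/5 not
(2,5)+ 3/5 not
(3,0)# 2/5 not
(3,1)# 4/8 not
(3,2)+ 3/7 not
(3,3)# 2/6 not
(3,4)+ 4/5 satisfied
(3,5)+ 5/5 satisfied
(3,6)+ 3/3 satisfied
(4,0)# 3/4 satisfied
(4,1)+ 1/7 not
(4,2)# 5/7 satisfied
(4,4)+ 2/5 not
(4,6)+ 3/3 satisfied
(5,1)# 3/5 not
(5,2)# 3/4 satisfied
(5,3)# 4/5 satisfied
(5,4)# 3/4 satisfied
(5,6)+ 2/3 satisfied
(6,0)+ 0/1 not
(6,4)# 3/3 satisfied
(6,5)# 2/4 not
(6,6)+ 1/2 not
Unsatisfied: (0,2), (0,3), (0,4), (1,1), (1,4), (1,6), (2,0), (2,1), (2,2), (2,3), (2,5), (3,0), (3,1), (3,2), (3,3), (4,1), (4,4), (5,1), (6,0), (6,5), (6,6) — 21 in total.

21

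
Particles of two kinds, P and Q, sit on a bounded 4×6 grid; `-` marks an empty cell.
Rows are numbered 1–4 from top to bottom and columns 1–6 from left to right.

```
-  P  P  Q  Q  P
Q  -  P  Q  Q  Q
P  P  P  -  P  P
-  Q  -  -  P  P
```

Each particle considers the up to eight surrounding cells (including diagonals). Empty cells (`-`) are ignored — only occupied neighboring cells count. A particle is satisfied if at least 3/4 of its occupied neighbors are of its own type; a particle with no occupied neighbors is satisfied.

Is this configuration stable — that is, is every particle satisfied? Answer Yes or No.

No

(1,2)P 2/3 not
(1,3)P 2/4 not
(1,4)Q 3/5 not
(1,5)Q 4/5 satisfied
(1,6)P 0/3 not
(2,1)Q 0/3 not
(2,3)P 4/6 not
(2,4)Q 3/7 not
(2,5)Q 4/7 not
(2,6)Q 2/5 not
(3,1)P 1/3 not
(3,2)P 3/5 not
(3,3)P 2/4 not
(3,5)P 3/6 not
(3,6)P 3/5 not
(4,2)Q 0/3 not
(4,5)P 3/3 satisfied
(4,6)P 3/3 satisfied
For instance (1,2) has only 2/3 same-type neighbors, below 3/4.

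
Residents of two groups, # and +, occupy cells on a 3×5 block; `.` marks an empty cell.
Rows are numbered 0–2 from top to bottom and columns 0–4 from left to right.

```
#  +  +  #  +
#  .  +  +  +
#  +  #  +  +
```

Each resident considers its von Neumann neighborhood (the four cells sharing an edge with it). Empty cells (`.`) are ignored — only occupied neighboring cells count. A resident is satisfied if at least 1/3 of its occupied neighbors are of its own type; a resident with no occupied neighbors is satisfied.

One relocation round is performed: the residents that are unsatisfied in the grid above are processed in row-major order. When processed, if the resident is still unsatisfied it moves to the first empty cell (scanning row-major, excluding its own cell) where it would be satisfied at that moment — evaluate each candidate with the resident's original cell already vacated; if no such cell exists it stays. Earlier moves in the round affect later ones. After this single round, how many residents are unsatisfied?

Initially unsatisfied (in order): (0,3), (2,1), (2,2).
  (0,3): no empty cell satisfies it; stays.
  (2,1) → (1,1).
  (2,2) → (2,1).
Resulting grid:
# + + # +
# + + + +
# # . + +
Unsatisfied now: (0,3).

1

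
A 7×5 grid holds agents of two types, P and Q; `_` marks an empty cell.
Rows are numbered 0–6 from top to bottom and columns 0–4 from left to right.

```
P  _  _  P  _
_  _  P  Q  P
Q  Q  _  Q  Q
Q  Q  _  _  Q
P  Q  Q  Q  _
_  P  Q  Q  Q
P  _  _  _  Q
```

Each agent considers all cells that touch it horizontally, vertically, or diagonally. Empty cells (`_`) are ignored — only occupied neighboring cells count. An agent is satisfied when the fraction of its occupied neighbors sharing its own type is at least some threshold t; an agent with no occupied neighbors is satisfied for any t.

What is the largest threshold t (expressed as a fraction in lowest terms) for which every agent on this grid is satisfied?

(0,0)P — no occupied neighbors
(0,3)P 2/3
(1,2)P 1/4
(1,3)Q 2/5
(1,4)P 1/4
(2,0)Q 3/3
(2,1)Q 3/4
(2,3)Q 3/5
(2,4)Q 3/4
(3,0)Q 4/5
(3,1)Q 5/6
(3,4)Q 3/3
(4,0)P 1/4
(4,1)Q 4/6
(4,2)Q 5/6
(4,3)Q 5/5
(5,1)P 2/5
(5,2)Q 4/5
(5,3)Q 5/5
(5,4)Q 3/3
(6,0)P 1/1
(6,4)Q 2/2
The smallest same-type fraction is 1/4 at (1,2), which reduces to 1/4. Any threshold above that leaves this agent unsatisfied.

1/4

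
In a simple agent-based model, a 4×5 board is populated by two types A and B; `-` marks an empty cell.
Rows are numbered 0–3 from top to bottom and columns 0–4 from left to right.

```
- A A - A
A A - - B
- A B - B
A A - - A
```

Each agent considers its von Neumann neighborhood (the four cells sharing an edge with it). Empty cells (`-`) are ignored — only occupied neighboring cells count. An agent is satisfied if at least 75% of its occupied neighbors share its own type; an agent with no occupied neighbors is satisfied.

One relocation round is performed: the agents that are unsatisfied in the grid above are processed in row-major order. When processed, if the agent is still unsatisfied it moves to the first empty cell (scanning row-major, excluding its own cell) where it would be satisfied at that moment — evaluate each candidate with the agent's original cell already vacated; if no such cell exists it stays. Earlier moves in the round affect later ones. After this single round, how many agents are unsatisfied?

0

Initially unsatisfied (in order): (0,4), (1,4), (2,1), (2,2), (2,4), (3,4).
  (0,4) → (0,0).
  (1,4): now satisfied by earlier moves; stays.
  (2,1) → (0,3).
  (2,2): now satisfied by earlier moves; stays.
  (2,4) → (2,3).
  (3,4): now satisfied by earlier moves; stays.
Resulting grid:
A A A A -
A A - - B
- - B B -
A A - - A
All satisfied now.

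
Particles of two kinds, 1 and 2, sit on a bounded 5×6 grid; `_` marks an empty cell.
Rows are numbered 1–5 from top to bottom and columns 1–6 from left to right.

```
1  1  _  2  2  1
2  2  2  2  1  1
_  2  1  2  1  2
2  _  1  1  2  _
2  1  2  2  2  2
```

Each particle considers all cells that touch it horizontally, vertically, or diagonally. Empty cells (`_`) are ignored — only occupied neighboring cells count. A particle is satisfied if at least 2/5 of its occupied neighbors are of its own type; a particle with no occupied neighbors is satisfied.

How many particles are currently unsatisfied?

9

(1,1)1 1/3 ✗
(1,2)1 1/4 ✗
(1,4)2 3/4 ✓
(1,5)2 2/5 ✓
(1,6)1 2/3 ✓
(2,1)2 2/4 ✓
(2,2)2 3/6 ✓
(2,3)2 5/7 ✓
(2,4)2 4/7 ✓
(2,5)1 3/8 ✗
(2,6)1 3/5 ✓
(3,2)2 4/6 ✓
(3,3)1 2/7 ✗
(3,4)2 3/8 ✗
(3,5)1 3/7 ✓
(3,6)2 1/4 ✗
(4,1)2 2/3 ✓
(4,3)1 3/7 ✓
(4,4)1 3/8 ✗
(4,5)2 5/7 ✓
(5,1)2 1/2 ✓
(5,2)1 1/4 ✗
(5,3)2 1/4 ✗
(5,4)2 3/5 ✓
(5,5)2 3/4 ✓
(5,6)2 2/2 ✓
Unsatisfied: (1,1), (1,2), (2,5), (3,3), (3,4), (3,6), (4,4), (5,2), (5,3) — 9 in total.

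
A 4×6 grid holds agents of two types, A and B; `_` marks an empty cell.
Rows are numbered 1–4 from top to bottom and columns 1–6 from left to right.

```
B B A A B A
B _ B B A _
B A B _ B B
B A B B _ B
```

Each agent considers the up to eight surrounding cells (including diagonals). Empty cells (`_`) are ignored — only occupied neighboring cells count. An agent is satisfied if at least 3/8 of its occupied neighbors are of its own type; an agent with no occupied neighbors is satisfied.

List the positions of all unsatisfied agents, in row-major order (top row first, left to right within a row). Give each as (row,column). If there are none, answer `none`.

(1,3), (1,5), (2,5), (3,2), (4,1), (4,2)

(1,1)B 2/2 satisfied
(1,2)B 3/4 satisfied
(1,3)A 1/4 not
(1,4)A 2/5 satisfied
(1,5)B 1/4 not
(1,6)A 1/2 satisfied
(2,1)B 3/4 satisfied
(2,3)B 3/6 satisfied
(2,4)B 4/7 satisfied
(2,5)A 2/6 not
(3,1)B 2/4 satisfied
(3,2)A 1/7 not
(3,3)B 4/6 satisfied
(3,5)B 4/5 satisfied
(3,6)B 2/3 satisfied
(4,1)B 1/3 not
(4,2)A 1/5 not
(4,3)B 2/4 satisfied
(4,4)B 3/3 satisfied
(4,6)B 2/2 satisfied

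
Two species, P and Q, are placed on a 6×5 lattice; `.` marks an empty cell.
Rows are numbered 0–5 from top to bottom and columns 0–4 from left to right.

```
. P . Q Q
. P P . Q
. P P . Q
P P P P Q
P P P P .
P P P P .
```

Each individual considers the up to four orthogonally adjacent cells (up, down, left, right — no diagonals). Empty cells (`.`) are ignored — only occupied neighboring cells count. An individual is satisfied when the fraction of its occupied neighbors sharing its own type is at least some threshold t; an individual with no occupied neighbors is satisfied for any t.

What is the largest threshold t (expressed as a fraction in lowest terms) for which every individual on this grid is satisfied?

(0,1)P 1/1
(0,3)Q 1/1
(0,4)Q 2/2
(1,1)P 3/3
(1,2)P 2/2
(1,4)Q 2/2
(2,1)P 3/3
(2,2)P 3/3
(2,4)Q 2/2
(3,0)P 2/2
(3,1)P 4/4
(3,2)P 4/4
(3,3)P 2/3
(3,4)Q 1/2
(4,0)P 3/3
(4,1)P 4/4
(4,2)P 4/4
(4,3)P 3/3
(5,0)P 2/2
(5,1)P 3/3
(5,2)P 3/3
(5,3)P 2/2
The smallest same-type fraction is 1/2 at (3,4), which reduces to 1/2. Any threshold above that leaves this individual unsatisfied.

1/2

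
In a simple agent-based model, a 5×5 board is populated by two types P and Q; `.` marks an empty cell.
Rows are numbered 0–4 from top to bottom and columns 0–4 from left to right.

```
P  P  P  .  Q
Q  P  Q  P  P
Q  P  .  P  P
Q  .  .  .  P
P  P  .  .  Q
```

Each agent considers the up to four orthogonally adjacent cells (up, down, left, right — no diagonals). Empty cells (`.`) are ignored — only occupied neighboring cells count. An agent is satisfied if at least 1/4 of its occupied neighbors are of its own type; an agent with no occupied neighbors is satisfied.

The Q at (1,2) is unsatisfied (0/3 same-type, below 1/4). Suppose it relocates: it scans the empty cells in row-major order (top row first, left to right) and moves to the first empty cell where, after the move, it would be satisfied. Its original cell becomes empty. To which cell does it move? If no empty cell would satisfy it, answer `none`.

(0,3)

Vacating (1,2). Empty cells in order:
  (0,3): 1/3 same-type → satisfied — stop here.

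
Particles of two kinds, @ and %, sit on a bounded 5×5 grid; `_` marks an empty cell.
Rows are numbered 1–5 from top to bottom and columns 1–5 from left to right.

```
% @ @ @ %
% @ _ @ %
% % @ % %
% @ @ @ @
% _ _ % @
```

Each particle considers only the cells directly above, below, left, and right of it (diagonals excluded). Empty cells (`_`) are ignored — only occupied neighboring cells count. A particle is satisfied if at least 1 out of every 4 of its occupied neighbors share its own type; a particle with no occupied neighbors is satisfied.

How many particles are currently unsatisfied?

(1,1)% 1/2 ✓
(1,2)@ 2/3 ✓
(1,3)@ 2/2 ✓
(1,4)@ 2/3 ✓
(1,5)% 1/2 ✓
(2,1)% 2/3 ✓
(2,2)@ 1/3 ✓
(2,4)@ 1/3 ✓
(2,5)% 2/3 ✓
(3,1)% 3/3 ✓
(3,2)% 1/4 ✓
(3,3)@ 1/3 ✓
(3,4)% 1/4 ✓
(3,5)% 2/3 ✓
(4,1)% 2/3 ✓
(4,2)@ 1/3 ✓
(4,3)@ 3/3 ✓
(4,4)@ 2/4 ✓
(4,5)@ 2/3 ✓
(5,1)% 1/1 ✓
(5,4)% 0/2 ✗
(5,5)@ 1/2 ✓
Unsatisfied: (5,4) — 1 in total.

1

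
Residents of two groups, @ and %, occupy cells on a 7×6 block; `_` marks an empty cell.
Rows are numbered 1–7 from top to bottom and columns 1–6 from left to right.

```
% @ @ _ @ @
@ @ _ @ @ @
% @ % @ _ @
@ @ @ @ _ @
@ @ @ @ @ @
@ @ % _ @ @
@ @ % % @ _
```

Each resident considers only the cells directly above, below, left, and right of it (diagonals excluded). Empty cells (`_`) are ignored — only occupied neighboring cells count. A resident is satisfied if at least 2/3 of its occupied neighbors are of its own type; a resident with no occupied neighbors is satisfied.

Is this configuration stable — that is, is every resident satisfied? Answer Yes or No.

No

Row 1: (1,1)% 0/2 ✗ · (1,2)@ 2/3 ✓ · (1,3)@ 1/1 ✓ · (1,5)@ 2/2 ✓ · (1,6)@ 2/2 ✓
Row 2: (2,1)@ 1/3 ✗ · (2,2)@ 3/3 ✓ · (2,4)@ 2/2 ✓ · (2,5)@ 3/3 ✓ · (2,6)@ 3/3 ✓
Row 3: (3,1)% 0/3 ✗ · (3,2)@ 2/4 ✗ · (3,3)% 0/3 ✗ · (3,4)@ 2/3 ✓ · (3,6)@ 2/2 ✓
Row 4: (4,1)@ 2/3 ✓ · (4,2)@ 4/4 ✓ · (4,3)@ 3/4 ✓ · (4,4)@ 3/3 ✓ · (4,6)@ 2/2 ✓
Row 5: (5,1)@ 3/3 ✓ · (5,2)@ 4/4 ✓ · (5,3)@ 3/4 ✓ · (5,4)@ 3/3 ✓ · (5,5)@ 3/3 ✓ · (5,6)@ 3/3 ✓
Row 6: (6,1)@ 3/3 ✓ · (6,2)@ 3/4 ✓ · (6,3)% 1/3 ✗ · (6,5)@ 3/3 ✓ · (6,6)@ 2/2 ✓
Row 7: (7,1)@ 2/2 ✓ · (7,2)@ 2/3 ✓ · (7,3)% 2/3 ✓ · (7,4)% 1/2 ✗ · (7,5)@ 1/2 ✗
For instance (1,1) has only 0/2 same-type neighbors, below 2/3.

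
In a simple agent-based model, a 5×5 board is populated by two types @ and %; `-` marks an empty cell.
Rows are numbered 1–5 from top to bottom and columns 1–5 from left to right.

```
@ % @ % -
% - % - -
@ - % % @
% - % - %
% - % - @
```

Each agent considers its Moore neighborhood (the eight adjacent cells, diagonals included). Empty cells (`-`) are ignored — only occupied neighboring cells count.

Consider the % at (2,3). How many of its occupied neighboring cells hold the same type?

4

Occupied neighbors of (2,3): (1,2)=%, (1,3)=@, (1,4)=%, (3,3)=%, (3,4)=%.
Same type (%): 4 of 5.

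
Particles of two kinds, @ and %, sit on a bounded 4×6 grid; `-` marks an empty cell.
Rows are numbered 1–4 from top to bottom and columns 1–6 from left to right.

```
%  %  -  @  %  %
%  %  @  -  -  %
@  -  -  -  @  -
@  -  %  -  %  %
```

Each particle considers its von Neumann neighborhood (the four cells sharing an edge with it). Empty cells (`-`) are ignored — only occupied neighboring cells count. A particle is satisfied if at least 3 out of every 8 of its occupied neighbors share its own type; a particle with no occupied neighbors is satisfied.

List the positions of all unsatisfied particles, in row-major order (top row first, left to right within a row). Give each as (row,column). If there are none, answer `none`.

(1,1)% 2/2 ✓
(1,2)% 2/2 ✓
(1,4)@ 0/1 ✗
(1,5)% 1/2 ✓
(1,6)% 2/2 ✓
(2,1)% 2/3 ✓
(2,2)% 2/3 ✓
(2,3)@ 0/1 ✗
(2,6)% 1/1 ✓
(3,1)@ 1/2 ✓
(3,5)@ 0/1 ✗
(4,1)@ 1/1 ✓
(4,3)% 0/0 ✓
(4,5)% 1/2 ✓
(4,6)% 1/1 ✓

(1,4), (2,3), (3,5)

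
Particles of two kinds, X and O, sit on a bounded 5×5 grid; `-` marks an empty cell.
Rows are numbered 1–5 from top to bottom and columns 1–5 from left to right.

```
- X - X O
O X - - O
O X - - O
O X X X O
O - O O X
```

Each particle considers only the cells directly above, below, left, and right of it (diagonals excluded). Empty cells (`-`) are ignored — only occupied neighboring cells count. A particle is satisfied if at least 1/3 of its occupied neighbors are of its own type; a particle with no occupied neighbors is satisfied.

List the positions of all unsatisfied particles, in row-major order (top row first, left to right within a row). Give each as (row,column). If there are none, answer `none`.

(1,4), (5,5)

Row 1: (1,2)X 1/1 ✓ · (1,4)X 0/1 ✗ · (1,5)O 1/2 ✓
Row 2: (2,1)O 1/2 ✓ · (2,2)X 2/3 ✓ · (2,5)O 2/2 ✓
Row 3: (3,1)O 2/3 ✓ · (3,2)X 2/3 ✓ · (3,5)O 2/2 ✓
Row 4: (4,1)O 2/3 ✓ · (4,2)X 2/3 ✓ · (4,3)X 2/3 ✓ · (4,4)X 1/3 ✓ · (4,5)O 1/3 ✓
Row 5: (5,1)O 1/1 ✓ · (5,3)O 1/2 ✓ · (5,4)O 1/3 ✓ · (5,5)X 0/2 ✗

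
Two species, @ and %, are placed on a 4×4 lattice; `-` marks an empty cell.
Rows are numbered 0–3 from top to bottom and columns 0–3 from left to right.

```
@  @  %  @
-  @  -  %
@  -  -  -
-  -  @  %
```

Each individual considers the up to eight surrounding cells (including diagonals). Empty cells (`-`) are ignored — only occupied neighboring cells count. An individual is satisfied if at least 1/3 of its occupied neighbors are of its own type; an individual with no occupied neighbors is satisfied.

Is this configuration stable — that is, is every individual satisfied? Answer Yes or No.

No

(0,0)@ 2/2 satisfied
(0,1)@ 2/3 satisfied
(0,2)% 1/4 not
(0,3)@ 0/2 not
(1,1)@ 3/4 satisfied
(1,3)% 1/2 satisfied
(2,0)@ 1/1 satisfied
(3,2)@ 0/1 not
(3,3)% 0/1 not
For instance (0,2) has only 1/4 same-type neighbors, below 1/3.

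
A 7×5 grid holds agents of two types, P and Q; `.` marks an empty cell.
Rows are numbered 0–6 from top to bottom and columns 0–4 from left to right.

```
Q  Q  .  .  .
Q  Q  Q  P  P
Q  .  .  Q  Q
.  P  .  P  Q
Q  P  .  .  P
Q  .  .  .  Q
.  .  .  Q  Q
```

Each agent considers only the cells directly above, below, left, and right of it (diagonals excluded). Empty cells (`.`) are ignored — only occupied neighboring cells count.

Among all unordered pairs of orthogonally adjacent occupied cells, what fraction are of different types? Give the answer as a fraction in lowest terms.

8/21

Scan each occupied cell's neighbors to the right and below so each pair is counted once.
From row 0: 0 unlike of 3 pairs (running 0/3).
From row 1: 3 unlike of 7 pairs (running 3/10).
From row 2: 1 unlike of 3 pairs (running 4/13).
From row 3: 2 unlike of 3 pairs (running 6/16).
From row 4: 2 unlike of 3 pairs (running 8/19).
From row 5: 0 unlike of 1 pairs (running 8/20).
From row 6: 0 unlike of 1 pairs (running 8/21).
Total adjacent occupied pairs: 21; unlike-type pairs: 8.
8/21 is already in lowest terms.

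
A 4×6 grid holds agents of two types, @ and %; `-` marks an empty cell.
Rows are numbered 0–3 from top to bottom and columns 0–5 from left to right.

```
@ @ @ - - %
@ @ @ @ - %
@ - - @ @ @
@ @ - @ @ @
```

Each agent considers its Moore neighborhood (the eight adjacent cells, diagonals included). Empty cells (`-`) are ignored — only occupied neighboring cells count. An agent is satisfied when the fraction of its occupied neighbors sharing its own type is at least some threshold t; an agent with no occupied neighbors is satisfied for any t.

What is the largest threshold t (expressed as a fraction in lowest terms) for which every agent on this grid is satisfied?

(0,0)@ 3/3
(0,1)@ 5/5
(0,2)@ 4/4
(0,5)% 1/1
(1,0)@ 4/4
(1,1)@ 6/6
(1,2)@ 5/5
(1,3)@ 4/4
(1,5)% 1/3
(2,0)@ 4/4
(2,3)@ 5/5
(2,4)@ 6/7
(2,5)@ 3/4
(3,0)@ 2/2
(3,1)@ 2/2
(3,3)@ 3/3
(3,4)@ 5/5
(3,5)@ 3/3
The smallest same-type fraction is 1/3 at (1,5), which reduces to 1/3. Any threshold above that leaves this agent unsatisfied.

1/3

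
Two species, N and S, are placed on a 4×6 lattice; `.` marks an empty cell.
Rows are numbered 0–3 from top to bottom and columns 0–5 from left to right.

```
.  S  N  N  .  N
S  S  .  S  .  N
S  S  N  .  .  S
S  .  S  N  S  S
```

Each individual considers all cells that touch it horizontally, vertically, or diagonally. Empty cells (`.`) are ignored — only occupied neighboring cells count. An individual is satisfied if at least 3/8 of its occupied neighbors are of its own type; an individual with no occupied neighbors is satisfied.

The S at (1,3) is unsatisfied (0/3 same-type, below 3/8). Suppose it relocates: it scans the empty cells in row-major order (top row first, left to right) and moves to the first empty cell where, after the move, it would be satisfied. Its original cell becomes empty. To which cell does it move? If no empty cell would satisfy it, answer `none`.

(0,0)

Vacating (1,3). Empty cells in order:
  (0,0): 3/3 same-type → satisfied — stop here.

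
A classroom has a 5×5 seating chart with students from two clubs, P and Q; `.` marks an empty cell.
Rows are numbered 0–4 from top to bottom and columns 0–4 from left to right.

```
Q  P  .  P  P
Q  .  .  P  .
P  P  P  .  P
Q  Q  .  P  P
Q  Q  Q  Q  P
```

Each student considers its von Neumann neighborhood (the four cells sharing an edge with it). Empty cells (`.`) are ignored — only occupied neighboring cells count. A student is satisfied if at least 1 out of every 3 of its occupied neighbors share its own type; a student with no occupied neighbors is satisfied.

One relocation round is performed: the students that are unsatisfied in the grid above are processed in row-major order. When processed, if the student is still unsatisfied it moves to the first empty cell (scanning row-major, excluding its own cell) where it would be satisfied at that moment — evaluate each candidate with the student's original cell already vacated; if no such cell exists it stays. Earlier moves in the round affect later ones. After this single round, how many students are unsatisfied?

Initially unsatisfied (in order): (0,1).
  (0,1) → (0,2).
Resulting grid:
Q . P P P
Q . . P .
P P P . P
Q Q . P P
Q Q Q Q P
All satisfied now.

0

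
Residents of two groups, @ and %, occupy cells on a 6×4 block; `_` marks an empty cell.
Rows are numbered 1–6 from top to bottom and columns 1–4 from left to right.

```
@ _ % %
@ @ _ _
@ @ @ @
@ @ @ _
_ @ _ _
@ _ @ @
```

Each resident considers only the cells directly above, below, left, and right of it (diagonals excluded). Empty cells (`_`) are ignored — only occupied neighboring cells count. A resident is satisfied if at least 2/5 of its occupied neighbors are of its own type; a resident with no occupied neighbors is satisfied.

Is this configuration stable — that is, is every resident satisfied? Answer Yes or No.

Yes

Row 1: (1,1)@ 1/1 ok · (1,3)% 1/1 ok · (1,4)% 1/1 ok
Row 2: (2,1)@ 3/3 ok · (2,2)@ 2/2 ok
Row 3: (3,1)@ 3/3 ok · (3,2)@ 4/4 ok · (3,3)@ 3/3 ok · (3,4)@ 1/1 ok
Row 4: (4,1)@ 2/2 ok · (4,2)@ 4/4 ok · (4,3)@ 2/2 ok
Row 5: (5,2)@ 1/1 ok
Row 6: (6,1)@ 0/0 ok · (6,3)@ 1/1 ok · (6,4)@ 1/1 ok
All meet the threshold, so the configuration is stable.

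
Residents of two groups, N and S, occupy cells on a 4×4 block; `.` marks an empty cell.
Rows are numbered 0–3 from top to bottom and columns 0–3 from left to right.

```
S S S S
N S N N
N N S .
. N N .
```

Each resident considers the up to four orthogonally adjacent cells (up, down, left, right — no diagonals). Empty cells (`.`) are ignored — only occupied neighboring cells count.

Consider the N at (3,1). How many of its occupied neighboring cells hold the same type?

2

Occupied neighbors of (3,1): (2,1)=N, (3,2)=N.
Same type (N): 2 of 2.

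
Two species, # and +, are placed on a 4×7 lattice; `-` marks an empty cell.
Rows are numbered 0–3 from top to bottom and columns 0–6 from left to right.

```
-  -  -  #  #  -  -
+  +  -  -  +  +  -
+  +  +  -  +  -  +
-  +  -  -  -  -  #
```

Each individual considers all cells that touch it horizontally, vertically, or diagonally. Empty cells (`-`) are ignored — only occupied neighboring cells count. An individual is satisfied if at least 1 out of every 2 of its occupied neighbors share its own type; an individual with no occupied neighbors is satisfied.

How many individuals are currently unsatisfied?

(0,3)# 1/2 ok
(0,4)# 1/3 unhappy
(1,0)+ 3/3 ok
(1,1)+ 4/4 ok
(1,4)+ 2/4 ok
(1,5)+ 3/4 ok
(2,0)+ 4/4 ok
(2,1)+ 5/5 ok
(2,2)+ 3/3 ok
(2,4)+ 2/2 ok
(2,6)+ 1/2 ok
(3,1)+ 3/3 ok
(3,6)# 0/1 unhappy
Unsatisfied: (0,4), (3,6) — 2 in total.

2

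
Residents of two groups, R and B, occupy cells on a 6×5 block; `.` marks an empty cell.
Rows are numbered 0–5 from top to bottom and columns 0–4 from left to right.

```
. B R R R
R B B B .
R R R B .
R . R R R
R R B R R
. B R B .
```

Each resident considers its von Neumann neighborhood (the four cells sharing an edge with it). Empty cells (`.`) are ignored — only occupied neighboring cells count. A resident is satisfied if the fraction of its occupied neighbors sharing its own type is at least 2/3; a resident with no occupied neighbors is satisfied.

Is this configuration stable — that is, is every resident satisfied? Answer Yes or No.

No

Row 0: (0,1)B 1/2 unhappy · (0,2)R 1/3 unhappy · (0,3)R 2/3 ok · (0,4)R 1/1 ok
Row 1: (1,0)R 1/2 unhappy · (1,1)B 2/4 unhappy · (1,2)B 2/4 unhappy · (1,3)B 2/3 ok
Row 2: (2,0)R 3/3 ok · (2,1)R 2/3 ok · (2,2)R 2/4 unhappy · (2,3)B 1/3 unhappy
Row 3: (3,0)R 2/2 ok · (3,2)R 2/3 ok · (3,3)R 3/4 ok · (3,4)R 2/2 ok
Row 4: (4,0)R 2/2 ok · (4,1)R 1/3 unhappy · (4,2)B 0/4 unhappy · (4,3)R 2/4 unhappy · (4,4)R 2/2 ok
Row 5: (5,1)B 0/2 unhappy · (5,2)R 0/3 unhappy · (5,3)B 0/2 unhappy
For instance (0,1) has only 1/2 same-type neighbors, below 2/3.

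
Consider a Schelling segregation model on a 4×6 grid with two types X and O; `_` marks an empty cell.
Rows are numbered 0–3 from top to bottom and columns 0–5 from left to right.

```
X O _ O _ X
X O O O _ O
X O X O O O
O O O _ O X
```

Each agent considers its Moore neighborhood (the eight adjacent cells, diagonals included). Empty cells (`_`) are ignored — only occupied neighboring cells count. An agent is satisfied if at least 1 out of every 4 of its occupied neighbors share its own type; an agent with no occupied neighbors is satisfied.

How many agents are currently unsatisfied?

Row 0: (0,0)X 1/3 ✓ · (0,1)O 2/4 ✓ · (0,3)O 2/2 ✓ · (0,5)X 0/1 ✗
Row 1: (1,0)X 2/5 ✓ · (1,1)O 3/7 ✓ · (1,2)O 6/7 ✓ · (1,3)O 4/5 ✓ · (1,5)O 2/3 ✓
Row 2: (2,0)X 1/5 ✗ · (2,1)O 5/8 ✓ · (2,2)X 0/7 ✗ · (2,3)O 5/6 ✓ · (2,4)O 5/6 ✓ · (2,5)O 3/4 ✓
Row 3: (3,0)O 2/3 ✓ · (3,1)O 3/5 ✓ · (3,2)O 3/4 ✓ · (3,4)O 3/4 ✓ · (3,5)X 0/3 ✗
Unsatisfied: (0,5), (2,0), (2,2), (3,5) — 4 in total.

4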